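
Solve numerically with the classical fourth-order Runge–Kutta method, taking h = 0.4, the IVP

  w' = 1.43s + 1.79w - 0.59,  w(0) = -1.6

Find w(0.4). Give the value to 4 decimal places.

-3.4688

RK4: k1 = f(s_n, w_n); k2 = f(s_n + h/2, w_n + (h/2)·k1); k3 = f(s_n + h/2, w_n + (h/2)·k2); k4 = f(s_n + h, w_n + h·k3); w_{n+1} = w_n + (h/6)·(k1 + 2k2 + 2k3 + k4).
s=0.000000, w=-1.600000:
  k1 = f(0.000000, -1.600000) = -3.454000
  k2 = f(0.200000, -2.290800) = -4.404532
  k3 = f(0.200000, -2.480906) = -4.744822
  k4 = f(0.400000, -3.497929) = -6.279293
  w ← -1.600000 + (0.4/6)·(k1 + 2k2 + 2k3 + k4) = -3.468800
w(0.4) ≈ -3.4688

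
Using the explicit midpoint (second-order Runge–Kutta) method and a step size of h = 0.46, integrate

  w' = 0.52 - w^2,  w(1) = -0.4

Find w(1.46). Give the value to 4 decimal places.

Midpoint: k1 = f(x_n, w_n); k2 = f(x_n + h/2, w_n + (h/2)·k1); w_{n+1} = w_n + h·k2.
x=1.000000, w=-0.400000:
  k1 = f(1.000000, -0.400000) = 0.360000
  k2 = f(1.230000, -0.317200) = 0.419384
  w ← -0.400000 + 0.46·0.419384 = -0.207083
w(1.46) ≈ -0.2071

-0.2071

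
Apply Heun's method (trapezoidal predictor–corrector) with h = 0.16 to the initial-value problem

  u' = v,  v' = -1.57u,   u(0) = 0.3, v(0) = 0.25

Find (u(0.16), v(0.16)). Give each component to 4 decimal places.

Heun on (u,v): k1 = f(x_n, state_n); k2 = f(x_n + h, state_n + h·k1); state_{n+1} = state_n + (h/2)·(k1 + k2).
0.000000: (0.300000, 0.250000)
  k1 = (0.250000, -0.471000)
  predictor → (0.340000, 0.174640)
  k2 = (0.174640, -0.533800)
  → (0.333971, 0.169616)
(u(0.16), v(0.16)) ≈ (0.3340, 0.1696)

0.3340, 0.1696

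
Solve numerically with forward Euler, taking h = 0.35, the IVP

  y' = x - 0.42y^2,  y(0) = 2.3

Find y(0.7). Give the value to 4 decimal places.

Euler: y_{n+1} = y_n + h·f(x_n, y_n).
x=0.000000, y=2.300000: f=-2.221800 → y ← 2.300000 + 0.35·(-2.221800) = 1.522370
x=0.350000, y=1.522370: f=-0.623396 → y ← 1.522370 + 0.35·(-0.623396) = 1.304181
y(0.7) ≈ 1.3042

1.3042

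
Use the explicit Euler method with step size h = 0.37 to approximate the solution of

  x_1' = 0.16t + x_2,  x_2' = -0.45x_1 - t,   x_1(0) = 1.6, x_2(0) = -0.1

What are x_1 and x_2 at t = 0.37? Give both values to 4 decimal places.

1.5630, -0.3664

Euler on (x_1,x_2): x_1_{n+1} = x_1_n + h·x_1', x_2_{n+1} = x_2_n + h·x_2'.
0.000000: (1.600000, -0.100000); f=(-0.100000, -0.720000) → (1.563000, -0.366400)
(x_1(0.37), x_2(0.37)) ≈ (1.5630, -0.3664)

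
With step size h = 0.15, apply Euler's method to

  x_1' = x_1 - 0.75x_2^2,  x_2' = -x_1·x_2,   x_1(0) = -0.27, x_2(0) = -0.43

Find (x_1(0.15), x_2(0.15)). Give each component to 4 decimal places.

-0.3313, -0.4474

Euler on (x_1,x_2): x_1_{n+1} = x_1_n + h·x_1', x_2_{n+1} = x_2_n + h·x_2'.
0.000000: (-0.270000, -0.430000); f=(-0.408675, -0.116100) → (-0.331301, -0.447415)
(x_1(0.15), x_2(0.15)) ≈ (-0.3313, -0.4474)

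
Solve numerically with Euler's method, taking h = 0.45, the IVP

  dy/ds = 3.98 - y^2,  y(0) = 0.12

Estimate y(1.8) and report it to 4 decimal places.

Euler: y_{n+1} = y_n + h·f(s_n, y_n).
s=0.000000, y=0.120000: f=3.965600 → y ← 0.120000 + 0.45·3.965600 = 1.904520
s=0.450000, y=1.904520: f=0.352804 → y ← 1.904520 + 0.45·0.352804 = 2.063282
s=0.900000, y=2.063282: f=-0.277131 → y ← 2.063282 + 0.45·(-0.277131) = 1.938573
s=1.350000, y=1.938573: f=0.221936 → y ← 1.938573 + 0.45·0.221936 = 2.038444
y(1.8) ≈ 2.0384

2.0384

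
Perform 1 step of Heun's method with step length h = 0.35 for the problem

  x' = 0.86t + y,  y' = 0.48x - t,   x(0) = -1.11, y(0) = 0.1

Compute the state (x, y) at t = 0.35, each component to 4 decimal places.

Heun on (x,y): k1 = f(t_n, state_n); k2 = f(t_n + h, state_n + h·k1); state_{n+1} = state_n + (h/2)·(k1 + k2).
0.000000: (-1.110000, 0.100000)
  k1 = (0.100000, -0.532800)
  predictor → (-1.075000, -0.086480)
  k2 = (0.214520, -0.866000)
  → (-1.054959, -0.144790)
(x(0.35), y(0.35)) ≈ (-1.0550, -0.1448)

-1.0550, -0.1448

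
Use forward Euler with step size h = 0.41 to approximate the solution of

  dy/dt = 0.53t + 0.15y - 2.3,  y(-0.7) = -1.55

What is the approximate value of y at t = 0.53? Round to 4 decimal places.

Euler: y_{n+1} = y_n + h·f(t_n, y_n).
t=-0.700000, y=-1.550000: f=-2.903500 → y ← -1.550000 + 0.41·(-2.903500) = -2.740435
t=-0.290000, y=-2.740435: f=-2.864765 → y ← -2.740435 + 0.41·(-2.864765) = -3.914989
t=0.120000, y=-3.914989: f=-2.823648 → y ← -3.914989 + 0.41·(-2.823648) = -5.072685
y(0.53) ≈ -5.0727

-5.0727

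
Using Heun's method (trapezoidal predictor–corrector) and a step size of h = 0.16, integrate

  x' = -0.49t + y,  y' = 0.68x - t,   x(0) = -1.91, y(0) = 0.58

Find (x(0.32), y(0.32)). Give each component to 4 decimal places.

Heun on (x,y): k1 = f(t_n, state_n); k2 = f(t_n + h, state_n + h·k1); state_{n+1} = state_n + (h/2)·(k1 + k2).
0.000000: (-1.910000, 0.580000)
  k1 = (0.580000, -1.298800)
  predictor → (-1.817200, 0.372192)
  k2 = (0.293792, -1.395696)
  → (-1.840097, 0.364440)
0.160000: (-1.840097, 0.364440)
  k1 = (0.286040, -1.411266)
  predictor → (-1.794330, 0.138638)
  k2 = (-0.018162, -1.540145)
  → (-1.818666, 0.128328)
(x(0.32), y(0.32)) ≈ (-1.8187, 0.1283)

-1.8187, 0.1283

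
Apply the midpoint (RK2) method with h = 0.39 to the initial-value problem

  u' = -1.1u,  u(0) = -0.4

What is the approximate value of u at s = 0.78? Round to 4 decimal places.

Midpoint: k1 = f(s_n, u_n); k2 = f(s_n + h/2, u_n + (h/2)·k1); u_{n+1} = u_n + h·k2.
s=0.000000, u=-0.400000:
  k1 = f(0.000000, -0.400000) = 0.440000
  k2 = f(0.195000, -0.314200) = 0.345620
  u ← -0.400000 + 0.39·0.345620 = -0.265208
s=0.390000, u=-0.265208:
  k1 = f(0.390000, -0.265208) = 0.291729
  k2 = f(0.585000, -0.208321) = 0.229153
  u ← -0.265208 + 0.39·0.229153 = -0.175838
u(0.78) ≈ -0.1758

-0.1758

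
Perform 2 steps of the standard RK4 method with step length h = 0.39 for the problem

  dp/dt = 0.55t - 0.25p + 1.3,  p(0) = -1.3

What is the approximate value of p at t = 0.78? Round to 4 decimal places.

0.0085

RK4: k1 = f(t_n, p_n); k2 = f(t_n + h/2, p_n + (h/2)·k1); k3 = f(t_n + h/2, p_n + (h/2)·k2); k4 = f(t_n + h, p_n + h·k3); p_{n+1} = p_n + (h/6)·(k1 + 2k2 + 2k3 + k4).
t=0.000000, p=-1.300000:
  k1 = f(0.000000, -1.300000) = 1.625000
  k2 = f(0.195000, -0.983125) = 1.653031
  k3 = f(0.195000, -0.977659) = 1.651665
  k4 = f(0.390000, -0.655851) = 1.678463
  p ← -1.300000 + (0.39/6)·(k1 + 2k2 + 2k3 + k4) = -0.655664
t=0.390000, p=-0.655664:
  k1 = f(0.390000, -0.655664) = 1.678416
  k2 = f(0.585000, -0.328373) = 1.703843
  k3 = f(0.585000, -0.323415) = 1.702604
  k4 = f(0.780000, 0.008351) = 1.726912
  p ← -0.655664 + (0.39/6)·(k1 + 2k2 + 2k3 + k4) = 0.008520
p(0.78) ≈ 0.0085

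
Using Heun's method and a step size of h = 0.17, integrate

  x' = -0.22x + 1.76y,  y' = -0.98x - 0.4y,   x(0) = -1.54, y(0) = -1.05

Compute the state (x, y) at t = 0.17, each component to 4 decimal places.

-1.7427, -0.7118

Heun on (x,y): k1 = f(t_n, state_n); k2 = f(t_n + h, state_n + h·k1); state_{n+1} = state_n + (h/2)·(k1 + k2).
0.000000: (-1.540000, -1.050000)
  k1 = (-1.509200, 1.929200)
  predictor → (-1.796564, -0.722036)
  k2 = (-0.875539, 2.049447)
  → (-1.742703, -0.711815)
(x(0.17), y(0.17)) ≈ (-1.7427, -0.7118)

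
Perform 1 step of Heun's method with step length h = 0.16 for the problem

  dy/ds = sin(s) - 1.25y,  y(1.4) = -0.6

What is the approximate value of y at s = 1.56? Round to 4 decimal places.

Heun: k1 = f(s_n, y_n); k2 = f(s_n + h, y_n + h·k1); y_{n+1} = y_n + (h/2)·(k1 + k2).
s=1.400000, y=-0.600000:
  k1 = f(1.400000, -0.600000) = 1.735450
  k2 = f(1.560000, -0.322328) = 1.402852
  y ← -0.600000 + (0.16/2)·(1.735450 + 1.402852) = -0.348936
y(1.56) ≈ -0.3489

-0.3489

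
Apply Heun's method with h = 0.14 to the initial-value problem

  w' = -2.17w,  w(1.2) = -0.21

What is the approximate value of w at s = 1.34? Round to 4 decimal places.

-0.1559

Heun: k1 = f(s_n, w_n); k2 = f(s_n + h, w_n + h·k1); w_{n+1} = w_n + (h/2)·(k1 + k2).
s=1.200000, w=-0.210000:
  k1 = f(1.200000, -0.210000) = 0.455700
  k2 = f(1.340000, -0.146202) = 0.317258
  w ← -0.210000 + (0.14/2)·(0.455700 + 0.317258) = -0.155893
w(1.34) ≈ -0.1559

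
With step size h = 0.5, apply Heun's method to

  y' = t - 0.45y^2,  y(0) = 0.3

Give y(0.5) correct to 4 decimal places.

Heun: k1 = f(t_n, y_n); k2 = f(t_n + h, y_n + h·k1); y_{n+1} = y_n + (h/2)·(k1 + k2).
t=0.000000, y=0.300000:
  k1 = f(0.000000, 0.300000) = -0.040500
  k2 = f(0.500000, 0.279750) = 0.464783
  y ← 0.300000 + (0.5/2)·(-0.040500 + 0.464783) = 0.406071
y(0.5) ≈ 0.4061

0.4061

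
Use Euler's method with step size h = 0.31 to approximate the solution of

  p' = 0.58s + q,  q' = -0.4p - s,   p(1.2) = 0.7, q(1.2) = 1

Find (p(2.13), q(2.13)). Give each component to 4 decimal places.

Euler on (p,q): p_{n+1} = p_n + h·p', q_{n+1} = q_n + h·q'.
1.200000: (0.700000, 1.000000); f=(1.696000, -1.480000) → (1.225760, 0.541200)
1.510000: (1.225760, 0.541200); f=(1.417000, -2.000304) → (1.665030, -0.078894)
1.820000: (1.665030, -0.078894); f=(0.976706, -2.486012) → (1.967809, -0.849558)
(p(2.13), q(2.13)) ≈ (1.9678, -0.8496)

1.9678, -0.8496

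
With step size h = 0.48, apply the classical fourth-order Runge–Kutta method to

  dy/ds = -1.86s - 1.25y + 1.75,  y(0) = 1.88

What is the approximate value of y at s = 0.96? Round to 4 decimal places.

0.9475

RK4: k1 = f(s_n, y_n); k2 = f(s_n + h/2, y_n + (h/2)·k1); k3 = f(s_n + h/2, y_n + (h/2)·k2); k4 = f(s_n + h, y_n + h·k3); y_{n+1} = y_n + (h/6)·(k1 + 2k2 + 2k3 + k4).
s=0.000000, y=1.880000:
  k1 = f(0.000000, 1.880000) = -0.600000
  k2 = f(0.240000, 1.736000) = -0.866400
  k3 = f(0.240000, 1.672064) = -0.786480
  k4 = f(0.480000, 1.502490) = -1.020912
  y ← 1.880000 + (0.48/6)·(k1 + 2k2 + 2k3 + k4) = 1.485866
s=0.480000, y=1.485866:
  k1 = f(0.480000, 1.485866) = -1.000133
  k2 = f(0.720000, 1.245834) = -1.146493
  k3 = f(0.720000, 1.210708) = -1.102585
  k4 = f(0.960000, 0.956625) = -1.231382
  y ← 1.485866 + (0.48/6)·(k1 + 2k2 + 2k3 + k4) = 0.947493
y(0.96) ≈ 0.9475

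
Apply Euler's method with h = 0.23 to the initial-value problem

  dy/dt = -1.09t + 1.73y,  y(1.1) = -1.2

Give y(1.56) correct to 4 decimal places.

-3.0639

Euler: y_{n+1} = y_n + h·f(t_n, y_n).
t=1.100000, y=-1.200000: f=-3.275000 → y ← -1.200000 + 0.23·(-3.275000) = -1.953250
t=1.330000, y=-1.953250: f=-4.828823 → y ← -1.953250 + 0.23·(-4.828823) = -3.063879
y(1.56) ≈ -3.0639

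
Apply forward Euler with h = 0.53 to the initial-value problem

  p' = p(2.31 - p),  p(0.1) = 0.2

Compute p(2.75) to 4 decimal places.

2.3325

Euler: p_{n+1} = p_n + h·f(x_n, p_n).
x=0.100000, p=0.200000: f=0.422000 → p ← 0.200000 + 0.53·0.422000 = 0.423660
x=0.630000, p=0.423660: f=0.799167 → p ← 0.423660 + 0.53·0.799167 = 0.847218
x=1.160000, p=0.847218: f=1.239295 → p ← 0.847218 + 0.53·1.239295 = 1.504045
x=1.690000, p=1.504045: f=1.212193 → p ← 1.504045 + 0.53·1.212193 = 2.146507
x=2.220000, p=2.146507: f=0.350939 → p ← 2.146507 + 0.53·0.350939 = 2.332505
p(2.75) ≈ 2.3325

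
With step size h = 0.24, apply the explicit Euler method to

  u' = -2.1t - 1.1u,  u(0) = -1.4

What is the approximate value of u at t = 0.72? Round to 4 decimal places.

Euler: u_{n+1} = u_n + h·f(t_n, u_n).
t=0.000000, u=-1.400000: f=1.540000 → u ← -1.400000 + 0.24·1.540000 = -1.030400
t=0.240000, u=-1.030400: f=0.629440 → u ← -1.030400 + 0.24·0.629440 = -0.879334
t=0.480000, u=-0.879334: f=-0.040732 → u ← -0.879334 + 0.24·(-0.040732) = -0.889110
u(0.72) ≈ -0.8891

-0.8891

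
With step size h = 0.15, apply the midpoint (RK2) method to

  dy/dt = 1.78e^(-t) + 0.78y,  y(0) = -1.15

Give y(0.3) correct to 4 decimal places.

Midpoint: k1 = f(t_n, y_n); k2 = f(t_n + h/2, y_n + (h/2)·k1); y_{n+1} = y_n + h·k2.
t=0.000000, y=-1.150000:
  k1 = f(0.000000, -1.150000) = 0.883000
  k2 = f(0.075000, -1.083775) = 0.806039
  y ← -1.150000 + 0.15·0.806039 = -1.029094
t=0.150000, y=-1.029094:
  k1 = f(0.150000, -1.029094) = 0.729367
  k2 = f(0.225000, -0.974392) = 0.661333
  y ← -1.029094 + 0.15·0.661333 = -0.929894
y(0.3) ≈ -0.9299

-0.9299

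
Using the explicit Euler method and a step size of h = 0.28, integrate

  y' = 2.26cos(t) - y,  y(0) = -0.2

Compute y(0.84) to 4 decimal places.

1.2274

Euler: y_{n+1} = y_n + h·f(t_n, y_n).
t=0.000000, y=-0.200000: f=2.460000 → y ← -0.200000 + 0.28·2.460000 = 0.488800
t=0.280000, y=0.488800: f=1.683185 → y ← 0.488800 + 0.28·1.683185 = 0.960092
t=0.560000, y=0.960092: f=0.954705 → y ← 0.960092 + 0.28·0.954705 = 1.227409
y(0.84) ≈ 1.2274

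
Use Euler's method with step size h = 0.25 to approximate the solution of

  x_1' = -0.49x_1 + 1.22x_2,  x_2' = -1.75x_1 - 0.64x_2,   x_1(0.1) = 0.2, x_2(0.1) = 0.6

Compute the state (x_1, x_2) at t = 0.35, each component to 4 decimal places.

0.3585, 0.4165

Euler on (x_1,x_2): x_1_{n+1} = x_1_n + h·x_1', x_2_{n+1} = x_2_n + h·x_2'.
0.100000: (0.200000, 0.600000); f=(0.634000, -0.734000) → (0.358500, 0.416500)
(x_1(0.35), x_2(0.35)) ≈ (0.3585, 0.4165)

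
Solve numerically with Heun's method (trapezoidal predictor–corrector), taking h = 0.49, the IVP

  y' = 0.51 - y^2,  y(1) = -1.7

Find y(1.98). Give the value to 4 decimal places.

-46.1280

Heun: k1 = f(t_n, y_n); k2 = f(t_n + h, y_n + h·k1); y_{n+1} = y_n + (h/2)·(k1 + k2).
t=1.000000, y=-1.700000:
  k1 = f(1.000000, -1.700000) = -2.380000
  k2 = f(1.490000, -2.866200) = -7.705102
  y ← -1.700000 + (0.49/2)·(-2.380000 + (-7.705102)) = -4.170850
t=1.490000, y=-4.170850:
  k1 = f(1.490000, -4.170850) = -16.885991
  k2 = f(1.980000, -12.444985) = -154.367663
  y ← -4.170850 + (0.49/2)·(-16.885991 + (-154.367663)) = -46.127995
y(1.98) ≈ -46.1280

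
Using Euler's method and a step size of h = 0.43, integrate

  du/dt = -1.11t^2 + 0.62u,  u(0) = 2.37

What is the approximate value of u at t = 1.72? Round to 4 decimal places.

Euler: u_{n+1} = u_n + h·f(t_n, u_n).
t=0.000000, u=2.370000: f=1.469400 → u ← 2.370000 + 0.43·1.469400 = 3.001842
t=0.430000, u=3.001842: f=1.655903 → u ← 3.001842 + 0.43·1.655903 = 3.713880
t=0.860000, u=3.713880: f=1.481650 → u ← 3.713880 + 0.43·1.481650 = 4.350990
t=1.290000, u=4.350990: f=0.850463 → u ← 4.350990 + 0.43·0.850463 = 4.716689
u(1.72) ≈ 4.7167

4.7167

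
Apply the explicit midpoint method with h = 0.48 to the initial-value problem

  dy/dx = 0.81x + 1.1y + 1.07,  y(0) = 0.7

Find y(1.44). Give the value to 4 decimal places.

Midpoint: k1 = f(x_n, y_n); k2 = f(x_n + h/2, y_n + (h/2)·k1); y_{n+1} = y_n + h·k2.
x=0.000000, y=0.700000:
  k1 = f(0.000000, 0.700000) = 1.840000
  k2 = f(0.240000, 1.141600) = 2.520160
  y ← 0.700000 + 0.48·2.520160 = 1.909677
x=0.480000, y=1.909677:
  k1 = f(0.480000, 1.909677) = 3.559444
  k2 = f(0.720000, 2.763943) = 4.693538
  y ← 1.909677 + 0.48·4.693538 = 4.162575
x=0.960000, y=4.162575:
  k1 = f(0.960000, 4.162575) = 6.426432
  k2 = f(1.200000, 5.704919) = 8.317411
  y ← 4.162575 + 0.48·8.317411 = 8.154932
y(1.44) ≈ 8.1549

8.1549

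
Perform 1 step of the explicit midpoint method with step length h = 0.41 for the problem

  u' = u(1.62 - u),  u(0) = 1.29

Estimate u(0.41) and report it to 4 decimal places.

1.4271

Midpoint: k1 = f(x_n, u_n); k2 = f(x_n + h/2, u_n + (h/2)·k1); u_{n+1} = u_n + h·k2.
x=0.000000, u=1.290000:
  k1 = f(0.000000, 1.290000) = 0.425700
  k2 = f(0.205000, 1.377269) = 0.334306
  u ← 1.290000 + 0.41·0.334306 = 1.427066
u(0.41) ≈ 1.4271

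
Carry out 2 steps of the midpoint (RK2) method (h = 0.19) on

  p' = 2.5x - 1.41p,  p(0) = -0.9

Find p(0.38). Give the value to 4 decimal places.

-0.3729

Midpoint: k1 = f(x_n, p_n); k2 = f(x_n + h/2, p_n + (h/2)·k1); p_{n+1} = p_n + h·k2.
x=0.000000, p=-0.900000:
  k1 = f(0.000000, -0.900000) = 1.269000
  k2 = f(0.095000, -0.779445) = 1.336517
  p ← -0.900000 + 0.19·1.336517 = -0.646062
x=0.190000, p=-0.646062:
  k1 = f(0.190000, -0.646062) = 1.385947
  k2 = f(0.285000, -0.514397) = 1.437799
  p ← -0.646062 + 0.19·1.437799 = -0.372880
p(0.38) ≈ -0.3729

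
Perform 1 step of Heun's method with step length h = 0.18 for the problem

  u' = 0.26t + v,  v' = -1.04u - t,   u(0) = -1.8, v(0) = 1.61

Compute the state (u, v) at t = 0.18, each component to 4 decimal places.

-1.4757, 1.9036

Heun on (u,v): k1 = f(t_n, state_n); k2 = f(t_n + h, state_n + h·k1); state_{n+1} = state_n + (h/2)·(k1 + k2).
0.000000: (-1.800000, 1.610000)
  k1 = (1.610000, 1.872000)
  predictor → (-1.510200, 1.946960)
  k2 = (1.993760, 1.390608)
  → (-1.475662, 1.903635)
(u(0.18), v(0.18)) ≈ (-1.4757, 1.9036)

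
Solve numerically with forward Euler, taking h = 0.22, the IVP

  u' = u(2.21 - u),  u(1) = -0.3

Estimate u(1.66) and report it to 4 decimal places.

-1.2198

Euler: u_{n+1} = u_n + h·f(s_n, u_n).
s=1.000000, u=-0.300000: f=-0.753000 → u ← -0.300000 + 0.22·(-0.753000) = -0.465660
s=1.220000, u=-0.465660: f=-1.245948 → u ← -0.465660 + 0.22·(-1.245948) = -0.739769
s=1.440000, u=-0.739769: f=-2.182146 → u ← -0.739769 + 0.22·(-2.182146) = -1.219841
u(1.66) ≈ -1.2198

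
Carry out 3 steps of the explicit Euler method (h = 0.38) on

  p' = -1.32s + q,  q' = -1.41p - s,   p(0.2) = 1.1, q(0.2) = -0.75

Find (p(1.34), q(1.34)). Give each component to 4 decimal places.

-1.3627, -2.3224

Euler on (p,q): p_{n+1} = p_n + h·p', q_{n+1} = q_n + h·q'.
0.200000: (1.100000, -0.750000); f=(-1.014000, -1.751000) → (0.714680, -1.415380)
0.580000: (0.714680, -1.415380); f=(-2.180980, -1.587699) → (-0.114092, -2.018706)
0.960000: (-0.114092, -2.018706); f=(-3.285906, -0.799130) → (-1.362737, -2.322375)
(p(1.34), q(1.34)) ≈ (-1.3627, -2.3224)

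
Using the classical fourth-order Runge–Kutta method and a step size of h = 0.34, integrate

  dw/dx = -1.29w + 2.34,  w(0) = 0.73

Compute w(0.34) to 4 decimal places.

RK4: k1 = f(x_n, w_n); k2 = f(x_n + h/2, w_n + (h/2)·k1); k3 = f(x_n + h/2, w_n + (h/2)·k2); k4 = f(x_n + h, w_n + h·k3); w_{n+1} = w_n + (h/6)·(k1 + 2k2 + 2k3 + k4).
x=0.000000, w=0.730000:
  k1 = f(0.000000, 0.730000) = 1.398300
  k2 = f(0.170000, 0.967711) = 1.091653
  k3 = f(0.170000, 0.915581) = 1.158901
  k4 = f(0.340000, 1.124026) = 0.890006
  w ← 0.730000 + (0.34/6)·(k1 + 2k2 + 2k3 + k4) = 1.114733
w(0.34) ≈ 1.1147

1.1147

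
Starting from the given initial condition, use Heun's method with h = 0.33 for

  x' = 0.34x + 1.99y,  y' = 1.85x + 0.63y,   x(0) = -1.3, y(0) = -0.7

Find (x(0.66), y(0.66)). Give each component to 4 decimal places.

-4.4288, -4.3399

Heun on (x,y): k1 = f(t_n, state_n); k2 = f(t_n + h, state_n + h·k1); state_{n+1} = state_n + (h/2)·(k1 + k2).
0.000000: (-1.300000, -0.700000)
  k1 = (-1.835000, -2.846000)
  predictor → (-1.905550, -1.639180)
  k2 = (-3.909855, -4.557951)
  → (-2.247901, -1.921652)
0.330000: (-2.247901, -1.921652)
  k1 = (-4.588374, -5.369258)
  predictor → (-3.762064, -3.693507)
  k2 = (-8.629181, -9.286729)
  → (-4.428798, -4.339890)
(x(0.66), y(0.66)) ≈ (-4.4288, -4.3399)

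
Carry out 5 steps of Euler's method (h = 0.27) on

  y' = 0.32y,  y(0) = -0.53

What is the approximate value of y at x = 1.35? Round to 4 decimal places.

-0.8021

Euler: y_{n+1} = y_n + h·f(x_n, y_n).
x=0.000000, y=-0.530000: f=-0.169600 → y ← -0.530000 + 0.27·(-0.169600) = -0.575792
x=0.270000, y=-0.575792: f=-0.184253 → y ← -0.575792 + 0.27·(-0.184253) = -0.625540
x=0.540000, y=-0.625540: f=-0.200173 → y ← -0.625540 + 0.27·(-0.200173) = -0.679587
x=0.810000, y=-0.679587: f=-0.217468 → y ← -0.679587 + 0.27·(-0.217468) = -0.738303
x=1.080000, y=-0.738303: f=-0.236257 → y ← -0.738303 + 0.27·(-0.236257) = -0.802093
y(1.35) ≈ -0.8021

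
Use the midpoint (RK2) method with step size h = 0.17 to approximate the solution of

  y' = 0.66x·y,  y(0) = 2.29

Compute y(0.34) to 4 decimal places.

Midpoint: k1 = f(x_n, y_n); k2 = f(x_n + h/2, y_n + (h/2)·k1); y_{n+1} = y_n + h·k2.
x=0.000000, y=2.290000:
  k1 = f(0.000000, 2.290000) = 0.000000
  k2 = f(0.085000, 2.290000) = 0.128469
  y ← 2.290000 + 0.17·0.128469 = 2.311840
x=0.170000, y=2.311840:
  k1 = f(0.170000, 2.311840) = 0.259388
  k2 = f(0.255000, 2.333888) = 0.392793
  y ← 2.311840 + 0.17·0.392793 = 2.378615
y(0.34) ≈ 2.3786

2.3786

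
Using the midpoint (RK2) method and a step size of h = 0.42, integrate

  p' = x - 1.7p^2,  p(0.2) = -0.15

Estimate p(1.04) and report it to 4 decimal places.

Midpoint: k1 = f(x_n, p_n); k2 = f(x_n + h/2, p_n + (h/2)·k1); p_{n+1} = p_n + h·k2.
x=0.200000, p=-0.150000:
  k1 = f(0.200000, -0.150000) = 0.161750
  k2 = f(0.410000, -0.116032) = 0.387112
  p ← -0.150000 + 0.42·0.387112 = 0.012587
x=0.620000, p=0.012587:
  k1 = f(0.620000, 0.012587) = 0.619731
  k2 = f(0.830000, 0.142730) = 0.795368
  p ← 0.012587 + 0.42·0.795368 = 0.346641
p(1.04) ≈ 0.3466

0.3466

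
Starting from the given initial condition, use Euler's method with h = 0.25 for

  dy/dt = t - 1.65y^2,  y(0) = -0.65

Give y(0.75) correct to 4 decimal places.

Euler: y_{n+1} = y_n + h·f(t_n, y_n).
t=0.000000, y=-0.650000: f=-0.697125 → y ← -0.650000 + 0.25·(-0.697125) = -0.824281
t=0.250000, y=-0.824281: f=-0.871075 → y ← -0.824281 + 0.25·(-0.871075) = -1.042050
t=0.500000, y=-1.042050: f=-1.291683 → y ← -1.042050 + 0.25·(-1.291683) = -1.364971
y(0.75) ≈ -1.3650

-1.3650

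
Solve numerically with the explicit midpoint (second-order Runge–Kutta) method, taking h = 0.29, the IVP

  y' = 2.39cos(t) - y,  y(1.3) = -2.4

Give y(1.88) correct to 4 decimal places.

-1.4236

Midpoint: k1 = f(t_n, y_n); k2 = f(t_n + h/2, y_n + (h/2)·k1); y_{n+1} = y_n + h·k2.
t=1.300000, y=-2.400000:
  k1 = f(1.300000, -2.400000) = 3.039322
  k2 = f(1.445000, -1.959298) = 2.259159
  y ← -2.400000 + 0.29·2.259159 = -1.744844
t=1.590000, y=-1.744844:
  k1 = f(1.590000, -1.744844) = 1.698950
  k2 = f(1.735000, -1.498496) = 1.107811
  y ← -1.744844 + 0.29·1.107811 = -1.423579
y(1.88) ≈ -1.4236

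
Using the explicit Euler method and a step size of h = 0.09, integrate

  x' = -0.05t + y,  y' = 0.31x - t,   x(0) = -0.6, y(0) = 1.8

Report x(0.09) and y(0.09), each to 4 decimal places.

Euler on (x,y): x_{n+1} = x_n + h·x', y_{n+1} = y_n + h·y'.
0.000000: (-0.600000, 1.800000); f=(1.800000, -0.186000) → (-0.438000, 1.783260)
(x(0.09), y(0.09)) ≈ (-0.4380, 1.7833)

-0.4380, 1.7833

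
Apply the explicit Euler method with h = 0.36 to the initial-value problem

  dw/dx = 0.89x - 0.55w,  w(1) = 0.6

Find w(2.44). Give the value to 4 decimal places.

Euler: w_{n+1} = w_n + h·f(x_n, w_n).
x=1.000000, w=0.600000: f=0.560000 → w ← 0.600000 + 0.36·0.560000 = 0.801600
x=1.360000, w=0.801600: f=0.769520 → w ← 0.801600 + 0.36·0.769520 = 1.078627
x=1.720000, w=1.078627: f=0.937555 → w ← 1.078627 + 0.36·0.937555 = 1.416147
x=2.080000, w=1.416147: f=1.072319 → w ← 1.416147 + 0.36·1.072319 = 1.802182
w(2.44) ≈ 1.8022

1.8022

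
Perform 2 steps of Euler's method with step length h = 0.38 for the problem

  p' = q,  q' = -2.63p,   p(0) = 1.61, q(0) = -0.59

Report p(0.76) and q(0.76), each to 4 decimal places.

0.5502, -3.5840

Euler on (p,q): p_{n+1} = p_n + h·p', q_{n+1} = q_n + h·q'.
0.000000: (1.610000, -0.590000); f=(-0.590000, -4.234300) → (1.385800, -2.199034)
0.380000: (1.385800, -2.199034); f=(-2.199034, -3.644654) → (0.550167, -3.584003)
(p(0.76), q(0.76)) ≈ (0.5502, -3.5840)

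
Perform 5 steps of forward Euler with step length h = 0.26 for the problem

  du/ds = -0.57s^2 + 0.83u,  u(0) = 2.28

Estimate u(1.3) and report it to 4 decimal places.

5.7097

Euler: u_{n+1} = u_n + h·f(s_n, u_n).
s=0.000000, u=2.280000: f=1.892400 → u ← 2.280000 + 0.26·1.892400 = 2.772024
s=0.260000, u=2.772024: f=2.262248 → u ← 2.772024 + 0.26·2.262248 = 3.360208
s=0.520000, u=3.360208: f=2.634845 → u ← 3.360208 + 0.26·2.634845 = 4.045268
s=0.780000, u=4.045268: f=3.010785 → u ← 4.045268 + 0.26·3.010785 = 4.828072
s=1.040000, u=4.828072: f=3.390788 → u ← 4.828072 + 0.26·3.390788 = 5.709677
u(1.3) ≈ 5.7097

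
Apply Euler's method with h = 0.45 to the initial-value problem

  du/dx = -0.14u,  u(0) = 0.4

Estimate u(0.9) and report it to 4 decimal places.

0.3512

Euler: u_{n+1} = u_n + h·f(x_n, u_n).
x=0.000000, u=0.400000: f=-0.056000 → u ← 0.400000 + 0.45·(-0.056000) = 0.374800
x=0.450000, u=0.374800: f=-0.052472 → u ← 0.374800 + 0.45·(-0.052472) = 0.351188
u(0.9) ≈ 0.3512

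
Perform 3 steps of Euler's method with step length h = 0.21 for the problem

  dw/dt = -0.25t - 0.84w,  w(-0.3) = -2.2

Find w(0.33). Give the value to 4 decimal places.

-1.2208

Euler: w_{n+1} = w_n + h·f(t_n, w_n).
t=-0.300000, w=-2.200000: f=1.923000 → w ← -2.200000 + 0.21·1.923000 = -1.796170
t=-0.090000, w=-1.796170: f=1.531283 → w ← -1.796170 + 0.21·1.531283 = -1.474601
t=0.120000, w=-1.474601: f=1.208665 → w ← -1.474601 + 0.21·1.208665 = -1.220781
w(0.33) ≈ -1.2208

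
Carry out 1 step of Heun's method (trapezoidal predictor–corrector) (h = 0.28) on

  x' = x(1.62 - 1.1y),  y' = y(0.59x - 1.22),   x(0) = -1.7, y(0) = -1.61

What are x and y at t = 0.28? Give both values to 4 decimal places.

-3.5689, -0.8387

Heun on (x,y): k1 = f(t_n, state_n); k2 = f(t_n + h, state_n + h·k1); state_{n+1} = state_n + (h/2)·(k1 + k2).
0.000000: (-1.700000, -1.610000)
  k1 = (-5.764700, 3.579030)
  predictor → (-3.314116, -0.607872)
  k2 = (-7.584881, 1.930192)
  → (-3.568941, -0.838709)
(x(0.28), y(0.28)) ≈ (-3.5689, -0.8387)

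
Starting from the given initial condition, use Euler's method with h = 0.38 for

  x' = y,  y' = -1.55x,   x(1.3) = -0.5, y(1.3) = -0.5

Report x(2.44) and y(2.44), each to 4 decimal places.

Euler on (x,y): x_{n+1} = x_n + h·x', y_{n+1} = y_n + h·y'.
1.300000: (-0.500000, -0.500000); f=(-0.500000, 0.775000) → (-0.690000, -0.205500)
1.680000: (-0.690000, -0.205500); f=(-0.205500, 1.069500) → (-0.768090, 0.200910)
2.060000: (-0.768090, 0.200910); f=(0.200910, 1.190539) → (-0.691744, 0.653315)
(x(2.44), y(2.44)) ≈ (-0.6917, 0.6533)

-0.6917, 0.6533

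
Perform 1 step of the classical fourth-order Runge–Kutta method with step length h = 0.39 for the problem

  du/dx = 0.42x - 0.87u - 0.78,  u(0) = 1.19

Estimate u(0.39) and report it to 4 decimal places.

0.6183

RK4: k1 = f(x_n, u_n); k2 = f(x_n + h/2, u_n + (h/2)·k1); k3 = f(x_n + h/2, u_n + (h/2)·k2); k4 = f(x_n + h, u_n + h·k3); u_{n+1} = u_n + (h/6)·(k1 + 2k2 + 2k3 + k4).
x=0.000000, u=1.190000:
  k1 = f(0.000000, 1.190000) = -1.815300
  k2 = f(0.195000, 0.836016) = -1.425434
  k3 = f(0.195000, 0.912040) = -1.491575
  k4 = f(0.390000, 0.608286) = -1.145409
  u ← 1.190000 + (0.39/6)·(k1 + 2k2 + 2k3 + k4) = 0.618343
u(0.39) ≈ 0.6183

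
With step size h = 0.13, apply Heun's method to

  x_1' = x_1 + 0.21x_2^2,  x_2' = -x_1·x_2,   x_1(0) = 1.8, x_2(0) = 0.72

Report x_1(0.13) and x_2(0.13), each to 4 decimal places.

Heun on (x_1,x_2): k1 = f(t_n, state_n); k2 = f(t_n + h, state_n + h·k1); state_{n+1} = state_n + (h/2)·(k1 + k2).
0.000000: (1.800000, 0.720000)
  k1 = (1.908864, -1.296000)
  predictor → (2.048152, 0.551520)
  k2 = (2.112029, -1.129597)
  → (2.061358, 0.562336)
(x_1(0.13), x_2(0.13)) ≈ (2.0614, 0.5623)

2.0614, 0.5623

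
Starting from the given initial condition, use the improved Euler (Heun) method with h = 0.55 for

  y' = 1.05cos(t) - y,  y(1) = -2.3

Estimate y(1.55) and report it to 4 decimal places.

-1.3067

Heun: k1 = f(t_n, y_n); k2 = f(t_n + h, y_n + h·k1); y_{n+1} = y_n + (h/2)·(k1 + k2).
t=1.000000, y=-2.300000:
  k1 = f(1.000000, -2.300000) = 2.867317
  k2 = f(1.550000, -0.722975) = 0.744810
  y ← -2.300000 + (0.55/2)·(2.867317 + 0.744810) = -1.306665
y(1.55) ≈ -1.3067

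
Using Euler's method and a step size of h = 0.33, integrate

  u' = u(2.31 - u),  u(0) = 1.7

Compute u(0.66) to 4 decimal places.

2.2227

Euler: u_{n+1} = u_n + h·f(t_n, u_n).
t=0.000000, u=1.700000: f=1.037000 → u ← 1.700000 + 0.33·1.037000 = 2.042210
t=0.330000, u=2.042210: f=0.546883 → u ← 2.042210 + 0.33·0.546883 = 2.222682
u(0.66) ≈ 2.2227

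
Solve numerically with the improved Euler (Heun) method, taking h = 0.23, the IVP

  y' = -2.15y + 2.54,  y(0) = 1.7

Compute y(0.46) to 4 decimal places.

1.3858

Heun: k1 = f(x_n, y_n); k2 = f(x_n + h, y_n + h·k1); y_{n+1} = y_n + (h/2)·(k1 + k2).
x=0.000000, y=1.700000:
  k1 = f(0.000000, 1.700000) = -1.115000
  k2 = f(0.230000, 1.443550) = -0.563633
  y ← 1.700000 + (0.23/2)·(-1.115000 + (-0.563633)) = 1.506957
x=0.230000, y=1.506957:
  k1 = f(0.230000, 1.506957) = -0.699958
  k2 = f(0.460000, 1.345967) = -0.353829
  y ← 1.506957 + (0.23/2)·(-0.699958 + (-0.353829)) = 1.385772
y(0.46) ≈ 1.3858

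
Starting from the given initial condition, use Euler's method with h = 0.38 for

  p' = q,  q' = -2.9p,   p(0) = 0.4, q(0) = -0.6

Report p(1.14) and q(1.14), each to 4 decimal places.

-0.6910, -0.9840

Euler on (p,q): p_{n+1} = p_n + h·p', q_{n+1} = q_n + h·q'.
0.000000: (0.400000, -0.600000); f=(-0.600000, -1.160000) → (0.172000, -1.040800)
0.380000: (0.172000, -1.040800); f=(-1.040800, -0.498800) → (-0.223504, -1.230344)
0.760000: (-0.223504, -1.230344); f=(-1.230344, 0.648162) → (-0.691035, -0.984043)
(p(1.14), q(1.14)) ≈ (-0.6910, -0.9840)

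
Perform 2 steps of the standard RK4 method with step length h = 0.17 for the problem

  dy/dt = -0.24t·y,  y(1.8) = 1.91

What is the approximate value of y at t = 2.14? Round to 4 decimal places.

1.6264

RK4: k1 = f(t_n, y_n); k2 = f(t_n + h/2, y_n + (h/2)·k1); k3 = f(t_n + h/2, y_n + (h/2)·k2); k4 = f(t_n + h, y_n + h·k3); y_{n+1} = y_n + (h/6)·(k1 + 2k2 + 2k3 + k4).
t=1.800000, y=1.910000:
  k1 = f(1.800000, 1.910000) = -0.825120
  k2 = f(1.885000, 1.839865) = -0.832355
  k3 = f(1.885000, 1.839250) = -0.832077
  k4 = f(1.970000, 1.768547) = -0.836169
  y ← 1.910000 + (0.17/6)·(k1 + 2k2 + 2k3 + k4) = 1.768612
t=1.970000, y=1.768612:
  k1 = f(1.970000, 1.768612) = -0.836200
  k2 = f(2.055000, 1.697535) = -0.837224
  k3 = f(2.055000, 1.697448) = -0.837181
  k4 = f(2.140000, 1.626292) = -0.835263
  y ← 1.768612 + (0.17/6)·(k1 + 2k2 + 2k3 + k4) = 1.626371
y(2.14) ≈ 1.6264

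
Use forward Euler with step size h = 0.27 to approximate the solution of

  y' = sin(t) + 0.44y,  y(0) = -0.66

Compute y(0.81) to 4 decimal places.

Euler: y_{n+1} = y_n + h·f(t_n, y_n).
t=0.000000, y=-0.660000: f=-0.290400 → y ← -0.660000 + 0.27·(-0.290400) = -0.738408
t=0.270000, y=-0.738408: f=-0.058168 → y ← -0.738408 + 0.27·(-0.058168) = -0.754113
t=0.540000, y=-0.754113: f=0.182326 → y ← -0.754113 + 0.27·0.182326 = -0.704885
y(0.81) ≈ -0.7049

-0.7049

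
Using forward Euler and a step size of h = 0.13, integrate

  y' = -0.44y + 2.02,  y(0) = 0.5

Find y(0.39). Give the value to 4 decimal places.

1.1626

Euler: y_{n+1} = y_n + h·f(t_n, y_n).
t=0.000000, y=0.500000: f=1.800000 → y ← 0.500000 + 0.13·1.800000 = 0.734000
t=0.130000, y=0.734000: f=1.697040 → y ← 0.734000 + 0.13·1.697040 = 0.954615
t=0.260000, y=0.954615: f=1.599969 → y ← 0.954615 + 0.13·1.599969 = 1.162611
y(0.39) ≈ 1.1626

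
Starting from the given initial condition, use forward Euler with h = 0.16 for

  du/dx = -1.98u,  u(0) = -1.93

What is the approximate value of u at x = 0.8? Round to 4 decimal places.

-0.2873

Euler: u_{n+1} = u_n + h·f(x_n, u_n).
x=0.000000, u=-1.930000: f=3.821400 → u ← -1.930000 + 0.16·3.821400 = -1.318576
x=0.160000, u=-1.318576: f=2.610780 → u ← -1.318576 + 0.16·2.610780 = -0.900851
x=0.320000, u=-0.900851: f=1.783685 → u ← -0.900851 + 0.16·1.783685 = -0.615461
x=0.480000, u=-0.615461: f=1.218614 → u ← -0.615461 + 0.16·1.218614 = -0.420483
x=0.640000, u=-0.420483: f=0.832557 → u ← -0.420483 + 0.16·0.832557 = -0.287274
u(0.8) ≈ -0.2873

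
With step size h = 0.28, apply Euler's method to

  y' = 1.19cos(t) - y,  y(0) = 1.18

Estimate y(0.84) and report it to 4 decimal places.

1.1260

Euler: y_{n+1} = y_n + h·f(t_n, y_n).
t=0.000000, y=1.180000: f=0.010000 → y ← 1.180000 + 0.28·0.010000 = 1.182800
t=0.280000, y=1.182800: f=-0.039144 → y ← 1.182800 + 0.28·(-0.039144) = 1.171840
t=0.560000, y=1.171840: f=-0.163606 → y ← 1.171840 + 0.28·(-0.163606) = 1.126030
y(0.84) ≈ 1.1260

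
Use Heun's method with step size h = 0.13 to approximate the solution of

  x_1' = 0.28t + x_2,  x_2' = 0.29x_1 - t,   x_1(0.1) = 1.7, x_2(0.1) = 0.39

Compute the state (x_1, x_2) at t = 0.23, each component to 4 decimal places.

Heun on (x_1,x_2): k1 = f(t_n, state_n); k2 = f(t_n + h, state_n + h·k1); state_{n+1} = state_n + (h/2)·(k1 + k2).
0.100000: (1.700000, 0.390000)
  k1 = (0.418000, 0.393000)
  predictor → (1.754340, 0.441090)
  k2 = (0.505490, 0.278759)
  → (1.760027, 0.433664)
(x_1(0.23), x_2(0.23)) ≈ (1.7600, 0.4337)

1.7600, 0.4337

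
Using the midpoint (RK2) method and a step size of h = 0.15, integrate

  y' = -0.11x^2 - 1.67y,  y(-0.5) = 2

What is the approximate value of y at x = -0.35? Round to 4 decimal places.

1.5593

Midpoint: k1 = f(x_n, y_n); k2 = f(x_n + h/2, y_n + (h/2)·k1); y_{n+1} = y_n + h·k2.
x=-0.500000, y=2.000000:
  k1 = f(-0.500000, 2.000000) = -3.367500
  k2 = f(-0.425000, 1.747437) = -2.938089
  y ← 2.000000 + 0.15·(-2.938089) = 1.559287
y(-0.35) ≈ 1.5593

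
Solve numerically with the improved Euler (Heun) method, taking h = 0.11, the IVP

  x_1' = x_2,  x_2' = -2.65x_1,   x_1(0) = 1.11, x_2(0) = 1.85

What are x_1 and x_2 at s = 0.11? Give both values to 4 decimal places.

Heun on (x_1,x_2): k1 = f(s_n, state_n); k2 = f(s_n + h, state_n + h·k1); state_{n+1} = state_n + (h/2)·(k1 + k2).
0.000000: (1.110000, 1.850000)
  k1 = (1.850000, -2.941500)
  predictor → (1.313500, 1.526435)
  k2 = (1.526435, -3.480775)
  → (1.295704, 1.496775)
(x_1(0.11), x_2(0.11)) ≈ (1.2957, 1.4968)

1.2957, 1.4968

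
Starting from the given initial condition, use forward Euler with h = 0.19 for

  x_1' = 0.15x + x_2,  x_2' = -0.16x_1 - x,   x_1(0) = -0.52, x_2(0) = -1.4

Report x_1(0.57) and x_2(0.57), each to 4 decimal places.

Euler on (x_1,x_2): x_1_{n+1} = x_1_n + h·x_1', x_2_{n+1} = x_2_n + h·x_2'.
0.000000: (-0.520000, -1.400000); f=(-1.400000, 0.083200) → (-0.786000, -1.384192)
0.190000: (-0.786000, -1.384192); f=(-1.355692, -0.064240) → (-1.043581, -1.396398)
0.380000: (-1.043581, -1.396398); f=(-1.339398, -0.213027) → (-1.298067, -1.436873)
(x_1(0.57), x_2(0.57)) ≈ (-1.2981, -1.4369)

-1.2981, -1.4369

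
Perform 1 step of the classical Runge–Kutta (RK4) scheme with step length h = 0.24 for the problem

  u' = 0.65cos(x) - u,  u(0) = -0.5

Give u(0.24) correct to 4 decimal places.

RK4: k1 = f(x_n, u_n); k2 = f(x_n + h/2, u_n + (h/2)·k1); k3 = f(x_n + h/2, u_n + (h/2)·k2); k4 = f(x_n + h, u_n + h·k3); u_{n+1} = u_n + (h/6)·(k1 + 2k2 + 2k3 + k4).
x=0.000000, u=-0.500000:
  k1 = f(0.000000, -0.500000) = 1.150000
  k2 = f(0.120000, -0.362000) = 1.007326
  k3 = f(0.120000, -0.379121) = 1.024447
  k4 = f(0.240000, -0.254133) = 0.885503
  u ← -0.500000 + (0.24/6)·(k1 + 2k2 + 2k3 + k4) = -0.256038
u(0.24) ≈ -0.2560

-0.2560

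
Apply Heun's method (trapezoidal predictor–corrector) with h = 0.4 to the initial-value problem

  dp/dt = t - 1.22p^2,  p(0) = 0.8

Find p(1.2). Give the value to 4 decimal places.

0.8354

Heun: k1 = f(t_n, p_n); k2 = f(t_n + h, p_n + h·k1); p_{n+1} = p_n + (h/2)·(k1 + k2).
t=0.000000, p=0.800000:
  k1 = f(0.000000, 0.800000) = -0.780800
  k2 = f(0.400000, 0.487680) = 0.109845
  p ← 0.800000 + (0.4/2)·(-0.780800 + 0.109845) = 0.665809
t=0.400000, p=0.665809:
  k1 = f(0.400000, 0.665809) = -0.140828
  k2 = f(0.800000, 0.609478) = 0.346815
  p ← 0.665809 + (0.4/2)·(-0.140828 + 0.346815) = 0.707006
t=0.800000, p=0.707006:
  k1 = f(0.800000, 0.707006) = 0.190173
  k2 = f(1.200000, 0.783076) = 0.451887
  p ← 0.707006 + (0.4/2)·(0.190173 + 0.451887) = 0.835418
p(1.2) ≈ 0.8354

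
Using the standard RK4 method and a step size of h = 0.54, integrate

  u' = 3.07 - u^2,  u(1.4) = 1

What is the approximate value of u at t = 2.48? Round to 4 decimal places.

1.6928

RK4: k1 = f(t_n, u_n); k2 = f(t_n + h/2, u_n + (h/2)·k1); k3 = f(t_n + h/2, u_n + (h/2)·k2); k4 = f(t_n + h, u_n + h·k3); u_{n+1} = u_n + (h/6)·(k1 + 2k2 + 2k3 + k4).
t=1.400000, u=1.000000:
  k1 = f(1.400000, 1.000000) = 2.070000
  k2 = f(1.670000, 1.558900) = 0.639831
  k3 = f(1.670000, 1.172754) = 1.694647
  k4 = f(1.940000, 1.915110) = -0.597645
  u ← 1.000000 + (0.54/6)·(k1 + 2k2 + 2k3 + k4) = 1.552718
t=1.940000, u=1.552718:
  k1 = f(1.940000, 1.552718) = 0.659067
  k2 = f(2.210000, 1.730666) = 0.074795
  k3 = f(2.210000, 1.572913) = 0.595946
  k4 = f(2.480000, 1.874529) = -0.443858
  u ← 1.552718 + (0.54/6)·(k1 + 2k2 + 2k3 + k4) = 1.692820
u(2.48) ≈ 1.6928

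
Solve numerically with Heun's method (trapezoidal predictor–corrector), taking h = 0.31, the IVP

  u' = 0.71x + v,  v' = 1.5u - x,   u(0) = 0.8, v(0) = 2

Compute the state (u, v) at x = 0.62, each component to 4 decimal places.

Heun on (u,v): k1 = f(x_n, state_n); k2 = f(x_n + h, state_n + h·k1); state_{n+1} = state_n + (h/2)·(k1 + k2).
0.000000: (0.800000, 2.000000)
  k1 = (2.000000, 1.200000)
  predictor → (1.420000, 2.372000)
  k2 = (2.592100, 1.820000)
  → (1.511776, 2.468100)
0.310000: (1.511776, 2.468100)
  k1 = (2.688200, 1.957663)
  predictor → (2.345118, 3.074976)
  k2 = (3.515176, 2.897676)
  → (2.473299, 3.220678)
(u(0.62), v(0.62)) ≈ (2.4733, 3.2207)

2.4733, 3.2207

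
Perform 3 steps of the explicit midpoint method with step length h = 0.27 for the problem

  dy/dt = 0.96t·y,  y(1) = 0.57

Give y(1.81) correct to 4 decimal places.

1.6448

Midpoint: k1 = f(t_n, y_n); k2 = f(t_n + h/2, y_n + (h/2)·k1); y_{n+1} = y_n + h·k2.
t=1.000000, y=0.570000:
  k1 = f(1.000000, 0.570000) = 0.547200
  k2 = f(1.135000, 0.643872) = 0.701563
  y ← 0.570000 + 0.27·0.701563 = 0.759422
t=1.270000, y=0.759422:
  k1 = f(1.270000, 0.759422) = 0.925887
  k2 = f(1.405000, 0.884417) = 1.192901
  y ← 0.759422 + 0.27·1.192901 = 1.081505
t=1.540000, y=1.081505:
  k1 = f(1.540000, 1.081505) = 1.598898
  k2 = f(1.675000, 1.297357) = 2.086149
  y ← 1.081505 + 0.27·2.086149 = 1.644766
y(1.81) ≈ 1.6448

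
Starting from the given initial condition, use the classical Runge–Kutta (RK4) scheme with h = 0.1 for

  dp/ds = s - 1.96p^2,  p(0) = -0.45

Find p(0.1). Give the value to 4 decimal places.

-0.4882

RK4: k1 = f(s_n, p_n); k2 = f(s_n + h/2, p_n + (h/2)·k1); k3 = f(s_n + h/2, p_n + (h/2)·k2); k4 = f(s_n + h, p_n + h·k3); p_{n+1} = p_n + (h/6)·(k1 + 2k2 + 2k3 + k4).
s=0.000000, p=-0.450000:
  k1 = f(0.000000, -0.450000) = -0.396900
  k2 = f(0.050000, -0.469845) = -0.382678
  k3 = f(0.050000, -0.469134) = -0.381370
  k4 = f(0.100000, -0.488137) = -0.367024
  p ← -0.450000 + (0.1/6)·(k1 + 2k2 + 2k3 + k4) = -0.488200
p(0.1) ≈ -0.4882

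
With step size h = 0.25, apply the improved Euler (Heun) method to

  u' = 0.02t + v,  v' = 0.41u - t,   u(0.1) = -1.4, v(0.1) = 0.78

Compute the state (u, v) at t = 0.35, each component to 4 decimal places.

Heun on (u,v): k1 = f(t_n, state_n); k2 = f(t_n + h, state_n + h·k1); state_{n+1} = state_n + (h/2)·(k1 + k2).
0.100000: (-1.400000, 0.780000)
  k1 = (0.782000, -0.674000)
  predictor → (-1.204500, 0.611500)
  k2 = (0.618500, -0.843845)
  → (-1.224937, 0.590269)
(u(0.35), v(0.35)) ≈ (-1.2249, 0.5903)

-1.2249, 0.5903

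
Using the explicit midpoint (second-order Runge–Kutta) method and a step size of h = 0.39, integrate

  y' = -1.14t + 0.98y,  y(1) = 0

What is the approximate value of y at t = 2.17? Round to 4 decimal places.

Midpoint: k1 = f(t_n, y_n); k2 = f(t_n + h/2, y_n + (h/2)·k1); y_{n+1} = y_n + h·k2.
t=1.000000, y=0.000000:
  k1 = f(1.000000, 0.000000) = -1.140000
  k2 = f(1.195000, -0.222300) = -1.580154
  y ← 0.000000 + 0.39·(-1.580154) = -0.616260
t=1.390000, y=-0.616260:
  k1 = f(1.390000, -0.616260) = -2.188535
  k2 = f(1.585000, -1.043024) = -2.829064
  y ← -0.616260 + 0.39·(-2.829064) = -1.719595
t=1.780000, y=-1.719595:
  k1 = f(1.780000, -1.719595) = -3.714403
  k2 = f(1.975000, -2.443904) = -4.646525
  y ← -1.719595 + 0.39·(-4.646525) = -3.531740
y(2.17) ≈ -3.5317

-3.5317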